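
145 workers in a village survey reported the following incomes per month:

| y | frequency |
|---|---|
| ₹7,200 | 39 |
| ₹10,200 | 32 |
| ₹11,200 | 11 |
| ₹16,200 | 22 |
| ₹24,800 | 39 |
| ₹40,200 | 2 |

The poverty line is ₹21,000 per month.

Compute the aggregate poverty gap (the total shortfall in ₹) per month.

Poor units: 39×₹7,200, 32×₹10,200, 11×₹11,200, 22×₹16,200 (q = 104 of N = 145).
Individual gaps: 39×(21000−7200) = 538200; 32×(21000−10200) = 345600; 11×(21000−11200) = 107800; 22×(21000−16200) = 105600.
Aggregate gap = ₹1,097,200.

₹1,097,200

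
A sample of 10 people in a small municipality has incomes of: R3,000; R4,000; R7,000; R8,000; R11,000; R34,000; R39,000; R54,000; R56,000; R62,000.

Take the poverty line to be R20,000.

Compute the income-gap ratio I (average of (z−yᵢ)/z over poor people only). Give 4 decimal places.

0.6700

Below the line: R3,000, R4,000, R7,000, R8,000, R11,000 (q = 5 of N = 10).
Shortfall ratios (z−y)/z: 0.8500, 0.8000, 0.6500, 0.6000, 0.4500; sum = 3.350000.
The income-gap ratio divides by q (the poor only): 3.350000 / 5 = 0.6700.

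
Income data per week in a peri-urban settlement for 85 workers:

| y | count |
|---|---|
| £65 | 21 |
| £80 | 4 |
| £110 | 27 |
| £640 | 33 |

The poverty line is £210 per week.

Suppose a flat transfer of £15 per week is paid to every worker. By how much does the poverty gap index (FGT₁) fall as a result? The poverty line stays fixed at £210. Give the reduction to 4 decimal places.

Before: below the line — 21×£65, 4×£80, 27×£110; poverty gap index (FGT₁) = 0.350980.
After the £15 transfer: below the line — 21×£80, 4×£95, 27×£125; poverty gap index (FGT₁) = 0.307283.
Reduction = 0.350980 − 0.307283 = 0.0437.

0.0437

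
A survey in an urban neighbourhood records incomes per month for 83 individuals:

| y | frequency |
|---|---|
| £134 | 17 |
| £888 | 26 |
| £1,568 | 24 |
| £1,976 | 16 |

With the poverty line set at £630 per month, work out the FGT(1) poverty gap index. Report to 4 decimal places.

Incomes under z: 17×£134 (q = 17 of N = 83).
Normalized shortfalls: (630−134)/630 = 0.7873 (×17).
Sum of shortfalls = 13.384127; P₁ averages over all N: 13.384127 / 83 = 0.1613.

0.1613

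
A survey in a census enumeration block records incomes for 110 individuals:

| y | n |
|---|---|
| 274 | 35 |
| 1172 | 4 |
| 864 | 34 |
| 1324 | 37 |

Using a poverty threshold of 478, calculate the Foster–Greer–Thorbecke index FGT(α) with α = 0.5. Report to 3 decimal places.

0.208

Incomes under z: 35×274 (q = 35 of N = 110).
Normalized shortfalls: (478−274)/478 = 0.4268 (×35).
Raised to α = 0.5: 0.65328 (×35).
Sum = 22.864893; FGT(0.5) = 22.864893 / 110 = 0.208.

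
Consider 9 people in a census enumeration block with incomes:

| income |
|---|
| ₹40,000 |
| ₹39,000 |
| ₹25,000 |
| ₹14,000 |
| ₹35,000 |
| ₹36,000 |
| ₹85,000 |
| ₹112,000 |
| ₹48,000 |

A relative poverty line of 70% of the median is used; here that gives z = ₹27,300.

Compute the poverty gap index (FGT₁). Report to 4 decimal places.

0.0635

Poor units: ₹14,000, ₹25,000 (q = 2 of N = 9).
Relative gaps: (27300−14000)/27300 = 0.4872; (27300−25000)/27300 = 0.0842.
Σ = 0.571429. Dividing by the full population N = 9 gives P₁ = 0.0635.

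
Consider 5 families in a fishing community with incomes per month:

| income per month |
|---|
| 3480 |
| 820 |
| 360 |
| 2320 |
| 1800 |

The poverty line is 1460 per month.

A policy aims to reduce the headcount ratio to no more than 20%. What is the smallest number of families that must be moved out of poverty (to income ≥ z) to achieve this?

1

2 of the 5 families are poor, so H = 2/5 = 0.400.
A headcount ratio of at most 20% allows at most ⌊0.20 × 5⌋ = 1 poor families.
So at least 2 − 1 = 1 must be lifted.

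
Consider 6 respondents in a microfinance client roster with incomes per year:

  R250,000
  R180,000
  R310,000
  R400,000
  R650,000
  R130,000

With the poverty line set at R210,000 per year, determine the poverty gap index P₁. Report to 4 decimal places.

0.0873

Poor units: R130,000, R180,000 (q = 2 of N = 6).
Normalized shortfalls: (210000−130000)/210000 = 0.3810; (210000−180000)/210000 = 0.1429.
Sum of shortfalls = 0.523810; P₁ averages over all N: 0.523810 / 6 = 0.0873.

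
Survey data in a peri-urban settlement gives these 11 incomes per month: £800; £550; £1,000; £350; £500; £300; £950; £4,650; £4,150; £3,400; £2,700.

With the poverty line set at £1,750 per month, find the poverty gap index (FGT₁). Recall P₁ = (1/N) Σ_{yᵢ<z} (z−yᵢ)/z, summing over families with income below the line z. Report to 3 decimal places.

0.405

Poor units: £300, £350, £500, £550, £800, £950, £1,000 (q = 7 of N = 11).
Relative gaps: (1750−300)/1750 = 0.8286; (1750−350)/1750 = 0.8000; (1750−500)/1750 = 0.7143; (1750−550)/1750 = 0.6857; (1750−800)/1750 = 0.5429; (1750−950)/1750 = 0.4571; (1750−1000)/1750 = 0.4286.
Sum of shortfalls = 4.457143; P₁ averages over all N: 4.457143 / 11 = 0.405.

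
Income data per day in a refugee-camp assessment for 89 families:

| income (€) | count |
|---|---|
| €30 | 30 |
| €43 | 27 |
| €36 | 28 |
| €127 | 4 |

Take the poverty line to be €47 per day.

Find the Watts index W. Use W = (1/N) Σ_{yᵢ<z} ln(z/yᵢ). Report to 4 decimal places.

Poor units: 30×€30, 28×€36, 27×€43 (q = 85 of N = 89).
ln(z/y) terms: ln(47/30) = 0.4490 (×30); ln(47/36) = 0.2666 (×28); ln(47/43) = 0.0889 (×27).
W = 23.335691 / 89 = 0.2622.

0.2622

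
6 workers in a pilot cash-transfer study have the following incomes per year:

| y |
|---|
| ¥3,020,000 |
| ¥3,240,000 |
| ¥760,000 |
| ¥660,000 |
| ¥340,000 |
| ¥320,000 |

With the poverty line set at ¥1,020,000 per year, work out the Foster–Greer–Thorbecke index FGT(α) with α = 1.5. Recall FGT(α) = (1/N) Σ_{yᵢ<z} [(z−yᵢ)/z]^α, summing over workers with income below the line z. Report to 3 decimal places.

Incomes under z: ¥320,000, ¥340,000, ¥660,000, ¥760,000 (q = 4 of N = 6).
Relative gaps: (1020000−320000)/1020000 = 0.6863; (1020000−340000)/1020000 = 0.6667; (1020000−660000)/1020000 = 0.3529; (1020000−760000)/1020000 = 0.2549.
Raised to α = 1.5: 0.56852; 0.54433; 0.20968; 0.12869.
Sum = 1.451225; FGT(1.5) = 1.451225 / 6 = 0.242.

0.242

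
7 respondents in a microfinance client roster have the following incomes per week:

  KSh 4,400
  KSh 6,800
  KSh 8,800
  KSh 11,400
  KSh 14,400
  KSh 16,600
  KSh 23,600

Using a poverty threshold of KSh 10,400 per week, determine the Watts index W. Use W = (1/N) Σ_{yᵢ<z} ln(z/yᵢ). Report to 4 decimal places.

Poor units: KSh 4,400, KSh 6,800, KSh 8,800 (q = 3 of N = 7).
Log gaps: ln(10400/4400) = 0.8602; ln(10400/6800) = 0.4249; ln(10400/8800) = 0.1671.
W = 1.452139 / 7 = 0.2074.

0.2074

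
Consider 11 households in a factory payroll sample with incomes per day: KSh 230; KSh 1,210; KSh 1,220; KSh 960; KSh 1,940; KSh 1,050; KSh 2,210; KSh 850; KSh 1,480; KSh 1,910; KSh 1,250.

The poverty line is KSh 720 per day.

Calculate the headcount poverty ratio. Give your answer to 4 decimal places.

1 of the 11 households have income below KSh 720.
H = 1/11 = 0.0909.

0.0909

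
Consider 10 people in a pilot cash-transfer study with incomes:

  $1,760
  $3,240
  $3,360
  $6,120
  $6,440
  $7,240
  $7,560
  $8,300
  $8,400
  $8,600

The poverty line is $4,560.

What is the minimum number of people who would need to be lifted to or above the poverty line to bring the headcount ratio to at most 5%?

3 of the 10 people are poor, so H = 3/10 = 0.300.
A headcount ratio of at most 5% allows at most ⌊0.05 × 10⌋ = 0 poor people.
So at least 3 − 0 = 3 must be lifted.

3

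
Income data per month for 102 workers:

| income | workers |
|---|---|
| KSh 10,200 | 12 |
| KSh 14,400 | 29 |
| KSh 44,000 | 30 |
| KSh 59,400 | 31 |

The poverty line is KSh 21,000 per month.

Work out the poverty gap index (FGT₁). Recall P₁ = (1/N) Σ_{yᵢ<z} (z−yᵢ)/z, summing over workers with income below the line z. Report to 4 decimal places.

Below the line: 12×KSh 10,200, 29×KSh 14,400 (q = 41 of N = 102).
Relative gaps: (21000−10200)/21000 = 0.5143 (×12); (21000−14400)/21000 = 0.3143 (×29).
Σ = 15.285714. Dividing by the full population N = 102 gives P₁ = 0.1499.

0.1499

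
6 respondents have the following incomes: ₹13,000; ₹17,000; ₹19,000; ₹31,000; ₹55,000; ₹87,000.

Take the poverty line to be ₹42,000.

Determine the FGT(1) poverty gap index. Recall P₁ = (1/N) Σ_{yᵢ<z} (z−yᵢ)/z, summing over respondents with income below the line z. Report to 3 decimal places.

Below the line: ₹13,000, ₹17,000, ₹19,000, ₹31,000 (q = 4 of N = 6).
Normalized shortfalls: (42000−13000)/42000 = 0.6905; (42000−17000)/42000 = 0.5952; (42000−19000)/42000 = 0.5476; (42000−31000)/42000 = 0.2619.
Sum of shortfalls = 2.095238; P₁ averages over all N: 2.095238 / 6 = 0.349.

0.349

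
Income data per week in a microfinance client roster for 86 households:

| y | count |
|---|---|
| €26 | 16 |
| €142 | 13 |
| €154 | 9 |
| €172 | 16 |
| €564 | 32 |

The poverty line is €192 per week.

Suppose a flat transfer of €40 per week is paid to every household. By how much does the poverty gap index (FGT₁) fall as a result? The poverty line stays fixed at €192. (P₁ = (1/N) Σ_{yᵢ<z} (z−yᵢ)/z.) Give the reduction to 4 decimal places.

Before: below the line — 16×€26, 13×€142, 9×€154, 16×€172; poverty gap index (FGT₁) = 0.240310.
After the €40 transfer: below the line — 16×€66, 13×€182; poverty gap index (FGT₁) = 0.129966.
Reduction = 0.240310 − 0.129966 = 0.1103.

0.1103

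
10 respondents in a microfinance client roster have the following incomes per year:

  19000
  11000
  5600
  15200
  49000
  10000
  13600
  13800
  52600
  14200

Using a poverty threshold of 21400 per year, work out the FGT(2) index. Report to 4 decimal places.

0.1534

Below z: 5600, 10000, 11000, 13600, 13800, 14200, 15200, 19000 (q = 8 of N = 10).
Normalized shortfalls: (21400−5600)/21400 = 0.7383; (21400−10000)/21400 = 0.5327; (21400−11000)/21400 = 0.4860; (21400−13600)/21400 = 0.3645; (21400−13800)/21400 = 0.3551; (21400−14200)/21400 = 0.3364; (21400−15200)/21400 = 0.2897; (21400−19000)/21400 = 0.1121.
Squared: 0.5451; 0.2838; 0.2362; 0.1329; 0.1261; 0.1132; 0.0839; 0.0126.
Sum = 1.533758; P₂ = 1.533758 / 10 = 0.1534.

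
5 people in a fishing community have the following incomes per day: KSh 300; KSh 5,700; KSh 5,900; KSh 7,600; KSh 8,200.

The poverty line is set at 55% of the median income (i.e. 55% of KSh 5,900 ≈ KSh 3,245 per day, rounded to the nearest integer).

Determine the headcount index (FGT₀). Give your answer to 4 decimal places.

0.2000

1 of the 5 people have income below KSh 3,245.
H = 1/5 = 0.2000.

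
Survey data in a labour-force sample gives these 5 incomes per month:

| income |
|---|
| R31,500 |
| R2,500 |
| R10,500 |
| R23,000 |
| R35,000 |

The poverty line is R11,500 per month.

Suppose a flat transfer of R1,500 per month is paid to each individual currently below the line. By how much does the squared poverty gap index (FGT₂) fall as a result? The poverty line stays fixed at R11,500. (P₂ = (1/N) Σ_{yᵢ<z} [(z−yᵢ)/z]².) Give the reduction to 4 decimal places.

Before: below the line — R2,500, R10,500; squared poverty gap index (FGT₂) = 0.124008.
After the R1,500 transfer: below the line — R4,000; squared poverty gap index (FGT₂) = 0.085066.
Reduction = 0.124008 − 0.085066 = 0.0389.

0.0389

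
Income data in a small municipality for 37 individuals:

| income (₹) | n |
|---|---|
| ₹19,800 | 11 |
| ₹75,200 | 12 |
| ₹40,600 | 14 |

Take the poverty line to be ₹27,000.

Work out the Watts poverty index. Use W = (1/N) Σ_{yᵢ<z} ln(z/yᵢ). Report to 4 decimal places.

Below z: 11×₹19,800 (q = 11 of N = 37).
Log gaps: ln(27000/19800) = 0.3102 (×11).
W = 3.411704 / 37 = 0.0922.

0.0922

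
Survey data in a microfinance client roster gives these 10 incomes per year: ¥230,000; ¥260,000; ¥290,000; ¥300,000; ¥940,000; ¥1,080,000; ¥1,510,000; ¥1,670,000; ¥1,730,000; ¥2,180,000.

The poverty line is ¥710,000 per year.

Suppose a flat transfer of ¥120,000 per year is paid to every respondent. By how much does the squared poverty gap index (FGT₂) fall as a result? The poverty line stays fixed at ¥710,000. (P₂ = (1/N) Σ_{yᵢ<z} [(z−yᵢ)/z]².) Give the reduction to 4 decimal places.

0.0724

Before: below the line — ¥230,000, ¥260,000, ¥290,000, ¥300,000; squared poverty gap index (FGT₂) = 0.154215.
After the ¥120,000 transfer: below the line — ¥350,000, ¥380,000, ¥410,000, ¥420,000; squared poverty gap index (FGT₂) = 0.081849.
Reduction = 0.154215 − 0.081849 = 0.0724.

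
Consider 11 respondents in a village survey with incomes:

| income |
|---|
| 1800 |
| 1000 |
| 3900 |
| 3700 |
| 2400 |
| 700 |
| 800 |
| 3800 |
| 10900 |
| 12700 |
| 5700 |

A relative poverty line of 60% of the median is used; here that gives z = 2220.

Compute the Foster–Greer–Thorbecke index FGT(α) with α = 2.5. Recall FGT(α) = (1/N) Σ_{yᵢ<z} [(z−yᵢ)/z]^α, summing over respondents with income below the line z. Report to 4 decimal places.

0.0868

Below z: 700, 800, 1000, 1800 (q = 4 of N = 11).
Shortfall ratios: (2220−700)/2220 = 0.6847; (2220−800)/2220 = 0.6396; (2220−1000)/2220 = 0.5495; (2220−1800)/2220 = 0.1892.
Raised to α = 2.5: 0.38791; 0.32722; 0.22388; 0.01557.
Sum = 0.954574; FGT(2.5) = 0.954574 / 11 = 0.0868.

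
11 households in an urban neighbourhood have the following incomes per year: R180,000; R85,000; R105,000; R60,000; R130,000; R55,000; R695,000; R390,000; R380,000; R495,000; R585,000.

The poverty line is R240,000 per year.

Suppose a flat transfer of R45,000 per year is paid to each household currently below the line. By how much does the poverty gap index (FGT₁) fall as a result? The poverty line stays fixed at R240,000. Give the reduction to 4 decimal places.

Before: below the line — R55,000, R60,000, R85,000, R105,000, R130,000, R180,000; poverty gap index (FGT₁) = 0.312500.
After the R45,000 transfer: below the line — R100,000, R105,000, R130,000, R150,000, R175,000, R225,000; poverty gap index (FGT₁) = 0.210227.
Reduction = 0.312500 − 0.210227 = 0.1023.

0.1023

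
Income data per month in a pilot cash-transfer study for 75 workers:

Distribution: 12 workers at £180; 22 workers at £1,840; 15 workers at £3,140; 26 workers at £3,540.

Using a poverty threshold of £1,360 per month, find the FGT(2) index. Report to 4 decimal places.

Below z: 12×£180 (q = 12 of N = 75).
Shortfall ratios: (1360−180)/1360 = 0.8676 (×12).
Squared: 0.7528 (×12).
Sum = 9.033737; P₂ = 9.033737 / 75 = 0.1204.

0.1204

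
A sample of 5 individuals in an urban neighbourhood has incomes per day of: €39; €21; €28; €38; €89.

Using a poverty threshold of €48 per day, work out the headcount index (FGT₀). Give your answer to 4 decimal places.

4 of the 5 individuals have income below €48.
H = 4/5 = 0.8000.

0.8000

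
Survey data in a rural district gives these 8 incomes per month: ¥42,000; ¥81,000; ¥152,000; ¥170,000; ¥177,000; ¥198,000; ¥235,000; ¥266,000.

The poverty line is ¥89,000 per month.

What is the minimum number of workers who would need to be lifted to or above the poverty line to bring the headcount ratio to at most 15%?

1

Currently q = 2 of N = 8 are below the line (H = 0.250).
A headcount ratio of at most 15% allows at most ⌊0.15 × 8⌋ = 1 poor workers.
So at least 2 − 1 = 1 must be lifted.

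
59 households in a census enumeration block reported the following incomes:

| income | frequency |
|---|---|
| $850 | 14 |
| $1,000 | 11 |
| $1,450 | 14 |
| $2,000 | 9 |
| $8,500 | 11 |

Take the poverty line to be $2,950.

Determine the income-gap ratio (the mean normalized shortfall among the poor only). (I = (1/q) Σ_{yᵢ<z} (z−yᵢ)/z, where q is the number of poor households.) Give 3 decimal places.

Below z: 14×$850, 11×$1,000, 14×$1,450, 9×$2,000 (q = 48 of N = 59).
Relative gaps: 0.7119 (×14), 0.6610 (×11), 0.5085 (×14), 0.3220 (×9); sum = 27.254237.
I averages over the q = 48 poor units only: 27.254237 / 48 = 0.568.

0.568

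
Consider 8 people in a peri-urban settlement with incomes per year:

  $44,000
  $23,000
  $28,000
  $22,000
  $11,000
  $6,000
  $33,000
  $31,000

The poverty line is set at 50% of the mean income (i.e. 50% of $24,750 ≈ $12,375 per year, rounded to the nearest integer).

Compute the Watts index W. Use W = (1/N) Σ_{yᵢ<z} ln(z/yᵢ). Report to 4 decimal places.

Incomes under z: $6,000, $11,000 (q = 2 of N = 8).
Log gaps: ln(12375/6000) = 0.7239; ln(12375/11000) = 0.1178.
W = 0.841702 / 8 = 0.1052.

0.1052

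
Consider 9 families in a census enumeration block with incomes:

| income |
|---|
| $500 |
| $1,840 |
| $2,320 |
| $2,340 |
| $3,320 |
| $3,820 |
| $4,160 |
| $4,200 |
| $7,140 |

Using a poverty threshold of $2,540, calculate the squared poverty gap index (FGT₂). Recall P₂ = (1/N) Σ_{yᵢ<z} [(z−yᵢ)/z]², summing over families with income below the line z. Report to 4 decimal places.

0.0816

Below z: $500, $1,840, $2,320, $2,340 (q = 4 of N = 9).
Normalized shortfalls: (2540−500)/2540 = 0.8031; (2540−1840)/2540 = 0.2756; (2540−2320)/2540 = 0.0866; (2540−2340)/2540 = 0.0787.
Squared: 0.6450; 0.0760; 0.0075; 0.0062.
Sum = 0.734701; P₂ = 0.734701 / 9 = 0.0816.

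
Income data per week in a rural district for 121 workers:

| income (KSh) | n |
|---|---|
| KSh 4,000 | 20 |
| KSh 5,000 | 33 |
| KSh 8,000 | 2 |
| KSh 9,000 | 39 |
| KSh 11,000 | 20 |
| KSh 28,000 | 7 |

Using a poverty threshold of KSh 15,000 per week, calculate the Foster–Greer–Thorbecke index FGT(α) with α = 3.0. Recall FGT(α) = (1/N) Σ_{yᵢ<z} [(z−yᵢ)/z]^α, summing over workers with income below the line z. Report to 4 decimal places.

0.1714

Incomes under z: 20×KSh 4,000, 33×KSh 5,000, 2×KSh 8,000, 39×KSh 9,000, 20×KSh 11,000 (q = 114 of N = 121).
Relative gaps: (15000−4000)/15000 = 0.7333 (×20); (15000−5000)/15000 = 0.6667 (×33); (15000−8000)/15000 = 0.4667 (×2); (15000−9000)/15000 = 0.4000 (×39); (15000−11000)/15000 = 0.2667 (×20).
Raised to α = 3.0: 0.39437 (×20); 0.29630 (×33); 0.10163 (×2); 0.06400 (×39); 0.01896 (×20).
Sum = 20.743704; FGT(3.0) = 20.743704 / 121 = 0.1714.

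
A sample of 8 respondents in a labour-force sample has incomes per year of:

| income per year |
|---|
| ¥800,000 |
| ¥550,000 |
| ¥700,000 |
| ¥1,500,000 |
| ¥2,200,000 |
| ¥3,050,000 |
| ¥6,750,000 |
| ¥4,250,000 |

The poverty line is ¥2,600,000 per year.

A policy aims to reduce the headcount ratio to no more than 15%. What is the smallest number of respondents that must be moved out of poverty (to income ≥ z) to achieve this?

4

5 of the 8 respondents are poor, so H = 5/8 = 0.625.
A headcount ratio of at most 15% allows at most ⌊0.15 × 8⌋ = 1 poor respondents.
So at least 5 − 1 = 4 must be lifted.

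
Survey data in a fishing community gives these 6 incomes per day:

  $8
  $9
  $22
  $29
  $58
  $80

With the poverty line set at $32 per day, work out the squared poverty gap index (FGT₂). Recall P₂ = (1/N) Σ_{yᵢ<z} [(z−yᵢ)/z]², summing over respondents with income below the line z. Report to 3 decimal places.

0.198

Poor units: $8, $9, $22, $29 (q = 4 of N = 6).
Gap ratios (z−y)/z: (32−8)/32 = 0.7500; (32−9)/32 = 0.7188; (32−22)/32 = 0.3125; (32−29)/32 = 0.0938.
Squared: 0.5625; 0.5166; 0.0977; 0.0088.
Sum = 1.185547; P₂ = 1.185547 / 6 = 0.198.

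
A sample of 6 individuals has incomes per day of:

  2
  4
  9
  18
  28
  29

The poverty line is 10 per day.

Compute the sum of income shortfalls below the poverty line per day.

15

Incomes under z: 2, 4, 9 (q = 3 of N = 6).
Individual gaps: 10−2 = 8; 10−4 = 6; 10−9 = 1.
Aggregate gap = 15.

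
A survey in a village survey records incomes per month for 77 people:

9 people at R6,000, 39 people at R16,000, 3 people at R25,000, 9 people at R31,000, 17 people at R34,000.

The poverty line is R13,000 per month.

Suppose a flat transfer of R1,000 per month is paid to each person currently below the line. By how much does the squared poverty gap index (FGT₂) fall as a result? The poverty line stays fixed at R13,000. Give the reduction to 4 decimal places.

0.0090

Before: below the line — 9×R6,000; squared poverty gap index (FGT₂) = 0.033889.
After the R1,000 transfer: below the line — 9×R7,000; squared poverty gap index (FGT₂) = 0.024898.
Reduction = 0.033889 − 0.024898 = 0.0090.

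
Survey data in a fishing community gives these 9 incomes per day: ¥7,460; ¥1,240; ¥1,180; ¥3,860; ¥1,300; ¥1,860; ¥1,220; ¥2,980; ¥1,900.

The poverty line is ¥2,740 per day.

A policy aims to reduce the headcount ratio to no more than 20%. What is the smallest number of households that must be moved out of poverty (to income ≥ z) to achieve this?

5

Currently q = 6 of N = 9 are below the line (H = 0.667).
A headcount ratio of at most 20% allows at most ⌊0.20 × 9⌋ = 1 poor households.
So at least 6 − 1 = 5 must be lifted.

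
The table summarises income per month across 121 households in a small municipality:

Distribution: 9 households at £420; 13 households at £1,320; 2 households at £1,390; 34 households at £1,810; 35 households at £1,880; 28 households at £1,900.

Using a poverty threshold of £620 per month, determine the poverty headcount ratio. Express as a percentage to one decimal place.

9 of the 121 households have income below £620.
H = 9/121 = 7.4%.

7.4%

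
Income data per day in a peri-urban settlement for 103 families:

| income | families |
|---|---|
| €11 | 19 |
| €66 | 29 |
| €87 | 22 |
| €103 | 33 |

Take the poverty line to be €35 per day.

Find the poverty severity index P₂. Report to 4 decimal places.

Incomes under z: 19×€11 (q = 19 of N = 103).
Normalized shortfalls: (35−11)/35 = 0.6857 (×19).
Squared: 0.4702 (×19).
Sum = 8.933878; P₂ = 8.933878 / 103 = 0.0867.

0.0867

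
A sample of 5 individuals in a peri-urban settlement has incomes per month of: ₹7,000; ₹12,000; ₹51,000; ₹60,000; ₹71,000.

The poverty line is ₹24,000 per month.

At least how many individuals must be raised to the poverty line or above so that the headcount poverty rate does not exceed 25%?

2 of the 5 individuals are poor, so H = 2/5 = 0.400.
A headcount ratio of at most 25% allows at most ⌊0.25 × 5⌋ = 1 poor individuals.
So at least 2 − 1 = 1 must be lifted.

1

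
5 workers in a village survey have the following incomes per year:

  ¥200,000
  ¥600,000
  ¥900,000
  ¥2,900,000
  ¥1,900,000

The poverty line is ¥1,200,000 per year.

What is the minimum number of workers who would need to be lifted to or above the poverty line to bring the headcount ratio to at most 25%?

2

Currently q = 3 of N = 5 are below the line (H = 0.600).
A headcount ratio of at most 25% allows at most ⌊0.25 × 5⌋ = 1 poor workers.
So at least 3 − 1 = 2 must be lifted.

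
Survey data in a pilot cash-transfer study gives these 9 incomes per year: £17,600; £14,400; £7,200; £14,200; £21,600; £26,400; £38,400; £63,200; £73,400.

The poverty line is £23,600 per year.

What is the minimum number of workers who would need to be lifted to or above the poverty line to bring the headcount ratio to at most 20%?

4

Currently q = 5 of N = 9 are below the line (H = 0.556).
A headcount ratio of at most 20% allows at most ⌊0.20 × 9⌋ = 1 poor workers.
So at least 5 − 1 = 4 must be lifted.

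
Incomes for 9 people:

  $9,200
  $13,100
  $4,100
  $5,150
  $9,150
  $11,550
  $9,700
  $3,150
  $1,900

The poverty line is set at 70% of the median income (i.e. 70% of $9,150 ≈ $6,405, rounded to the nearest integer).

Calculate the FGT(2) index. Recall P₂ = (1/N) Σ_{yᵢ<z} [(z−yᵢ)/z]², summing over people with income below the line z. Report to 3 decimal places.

0.102

Poor units: $1,900, $3,150, $4,100, $5,150 (q = 4 of N = 9).
Relative gaps: (6405−1900)/6405 = 0.7034; (6405−3150)/6405 = 0.5082; (6405−4100)/6405 = 0.3599; (6405−5150)/6405 = 0.1959.
Squared: 0.4947; 0.2583; 0.1295; 0.0384.
Sum = 0.920877; P₂ = 0.920877 / 9 = 0.102.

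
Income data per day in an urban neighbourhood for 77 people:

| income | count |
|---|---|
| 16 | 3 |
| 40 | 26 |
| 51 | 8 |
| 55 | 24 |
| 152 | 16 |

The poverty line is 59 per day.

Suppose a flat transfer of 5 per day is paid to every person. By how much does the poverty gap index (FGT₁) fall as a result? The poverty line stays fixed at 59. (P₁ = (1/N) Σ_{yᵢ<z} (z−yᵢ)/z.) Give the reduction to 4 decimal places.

0.0619

Before: below the line — 3×16, 26×40, 8×51, 24×55; poverty gap index (FGT₁) = 0.172353.
After the 5 transfer: below the line — 3×21, 26×45, 8×56; poverty gap index (FGT₁) = 0.110500.
Reduction = 0.172353 − 0.110500 = 0.0619.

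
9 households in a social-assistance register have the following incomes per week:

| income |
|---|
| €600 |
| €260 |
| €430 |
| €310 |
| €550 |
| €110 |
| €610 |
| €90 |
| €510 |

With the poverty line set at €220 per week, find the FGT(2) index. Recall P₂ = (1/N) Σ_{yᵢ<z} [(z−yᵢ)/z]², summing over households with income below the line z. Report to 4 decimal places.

Incomes under z: €90, €110 (q = 2 of N = 9).
Shortfall ratios: (220−90)/220 = 0.5909; (220−110)/220 = 0.5000.
Squared: 0.3492; 0.2500.
Sum = 0.599174; P₂ = 0.599174 / 9 = 0.0666.

0.0666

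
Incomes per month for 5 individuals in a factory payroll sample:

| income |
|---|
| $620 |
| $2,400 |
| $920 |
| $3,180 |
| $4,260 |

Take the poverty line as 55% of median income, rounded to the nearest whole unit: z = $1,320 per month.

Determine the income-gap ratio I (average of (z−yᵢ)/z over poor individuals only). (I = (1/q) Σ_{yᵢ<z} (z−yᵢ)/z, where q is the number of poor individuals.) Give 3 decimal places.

Below z: $620, $920 (q = 2 of N = 5).
Shortfall ratios (z−y)/z: 0.5303, 0.3030; sum = 0.833333.
The income-gap ratio divides by q (the poor only): 0.833333 / 2 = 0.417.

0.417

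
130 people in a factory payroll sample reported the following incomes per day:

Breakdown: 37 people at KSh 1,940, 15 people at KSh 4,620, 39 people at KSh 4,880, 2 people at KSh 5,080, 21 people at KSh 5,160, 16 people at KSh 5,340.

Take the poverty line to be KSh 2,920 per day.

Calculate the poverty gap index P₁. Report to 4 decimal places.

Incomes under z: 37×KSh 1,940 (q = 37 of N = 130).
Gap ratios (z−y)/z: (2920−1940)/2920 = 0.3356 (×37).
Sum of shortfalls = 12.417808; P₁ averages over all N: 12.417808 / 130 = 0.0955.

0.0955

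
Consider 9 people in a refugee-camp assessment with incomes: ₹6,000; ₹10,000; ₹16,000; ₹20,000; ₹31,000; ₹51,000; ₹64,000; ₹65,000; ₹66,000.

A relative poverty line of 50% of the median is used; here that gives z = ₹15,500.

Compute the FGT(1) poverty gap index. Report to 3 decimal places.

Below z: ₹6,000, ₹10,000 (q = 2 of N = 9).
Gap ratios (z−y)/z: (15500−6000)/15500 = 0.6129; (15500−10000)/15500 = 0.3548.
Σ = 0.967742. Dividing by the full population N = 9 gives P₁ = 0.108.

0.108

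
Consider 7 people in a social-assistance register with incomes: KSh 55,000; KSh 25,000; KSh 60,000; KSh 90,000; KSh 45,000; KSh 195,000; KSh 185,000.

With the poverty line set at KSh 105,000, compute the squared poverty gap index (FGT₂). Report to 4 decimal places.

0.1911

Poor units: KSh 25,000, KSh 45,000, KSh 55,000, KSh 60,000, KSh 90,000 (q = 5 of N = 7).
Shortfall ratios: (105000−25000)/105000 = 0.7619; (105000−45000)/105000 = 0.5714; (105000−55000)/105000 = 0.4762; (105000−60000)/105000 = 0.4286; (105000−90000)/105000 = 0.1429.
Squared: 0.5805; 0.3265; 0.2268; 0.1837; 0.0204.
Sum = 1.337868; P₂ = 1.337868 / 7 = 0.1911.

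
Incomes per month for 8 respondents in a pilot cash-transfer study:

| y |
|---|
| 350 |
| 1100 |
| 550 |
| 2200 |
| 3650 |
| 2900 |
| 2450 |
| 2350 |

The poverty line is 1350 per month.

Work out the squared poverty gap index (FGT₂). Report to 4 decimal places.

Below z: 350, 550, 1100 (q = 3 of N = 8).
Relative gaps: (1350−350)/1350 = 0.7407; (1350−550)/1350 = 0.5926; (1350−1100)/1350 = 0.1852.
Squared: 0.5487; 0.3512; 0.0343.
Sum = 0.934156; P₂ = 0.934156 / 8 = 0.1168.

0.1168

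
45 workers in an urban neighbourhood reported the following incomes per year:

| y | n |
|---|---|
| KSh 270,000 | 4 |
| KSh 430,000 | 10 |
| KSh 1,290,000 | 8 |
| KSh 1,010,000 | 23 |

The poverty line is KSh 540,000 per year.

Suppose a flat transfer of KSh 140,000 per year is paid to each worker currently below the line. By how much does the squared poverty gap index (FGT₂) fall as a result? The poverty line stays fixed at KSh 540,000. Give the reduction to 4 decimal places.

0.0263

Before: below the line — 4×KSh 270,000, 10×KSh 430,000; squared poverty gap index (FGT₂) = 0.031443.
After the KSh 140,000 transfer: below the line — 4×KSh 410,000; squared poverty gap index (FGT₂) = 0.005152.
Reduction = 0.031443 − 0.005152 = 0.0263.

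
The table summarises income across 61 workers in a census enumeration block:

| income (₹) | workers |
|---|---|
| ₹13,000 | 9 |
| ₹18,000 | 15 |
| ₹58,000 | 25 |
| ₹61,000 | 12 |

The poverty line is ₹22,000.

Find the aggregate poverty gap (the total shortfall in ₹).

Incomes under z: 9×₹13,000, 15×₹18,000 (q = 24 of N = 61).
Individual gaps: 9×(22000−13000) = 81000; 15×(22000−18000) = 60000.
Aggregate gap = ₹141,000.

₹141,000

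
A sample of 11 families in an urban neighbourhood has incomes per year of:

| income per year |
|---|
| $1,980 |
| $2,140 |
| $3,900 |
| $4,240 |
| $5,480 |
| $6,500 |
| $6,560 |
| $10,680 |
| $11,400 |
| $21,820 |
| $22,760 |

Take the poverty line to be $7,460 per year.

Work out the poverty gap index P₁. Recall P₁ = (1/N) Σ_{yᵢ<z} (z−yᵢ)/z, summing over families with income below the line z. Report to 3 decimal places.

Below z: $1,980, $2,140, $3,900, $4,240, $5,480, $6,500, $6,560 (q = 7 of N = 11).
Normalized shortfalls: (7460−1980)/7460 = 0.7346; (7460−2140)/7460 = 0.7131; (7460−3900)/7460 = 0.4772; (7460−4240)/7460 = 0.4316; (7460−5480)/7460 = 0.2654; (7460−6500)/7460 = 0.1287; (7460−6560)/7460 = 0.1206.
Sum of shortfalls = 2.871314; P₁ averages over all N: 2.871314 / 11 = 0.261.

0.261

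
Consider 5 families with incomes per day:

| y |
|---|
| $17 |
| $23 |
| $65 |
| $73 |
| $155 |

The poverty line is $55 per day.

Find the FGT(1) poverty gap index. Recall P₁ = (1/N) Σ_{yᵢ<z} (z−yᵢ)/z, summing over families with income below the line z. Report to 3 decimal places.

0.255

Below the line: $17, $23 (q = 2 of N = 5).
Normalized shortfalls: (55−17)/55 = 0.6909; (55−23)/55 = 0.5818.
Sum of shortfalls = 1.272727; P₁ averages over all N: 1.272727 / 5 = 0.255.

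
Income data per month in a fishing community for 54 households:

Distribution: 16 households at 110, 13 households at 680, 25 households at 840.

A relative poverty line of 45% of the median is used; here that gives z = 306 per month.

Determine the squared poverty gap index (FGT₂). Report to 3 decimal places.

Below z: 16×110 (q = 16 of N = 54).
Relative gaps: (306−110)/306 = 0.6405 (×16).
Squared: 0.4103 (×16).
Sum = 6.564313; P₂ = 6.564313 / 54 = 0.122.

0.122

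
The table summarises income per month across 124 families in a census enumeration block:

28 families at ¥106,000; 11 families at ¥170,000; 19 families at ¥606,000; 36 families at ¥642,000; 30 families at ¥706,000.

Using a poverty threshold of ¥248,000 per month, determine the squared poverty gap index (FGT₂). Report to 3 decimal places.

0.083

Below the line: 28×¥106,000, 11×¥170,000 (q = 39 of N = 124).
Gap ratios (z−y)/z: (248000−106000)/248000 = 0.5726 (×28); (248000−170000)/248000 = 0.3145 (×11).
Squared: 0.3278 (×28); 0.0989 (×11).
Sum = 10.267885; P₂ = 10.267885 / 124 = 0.083.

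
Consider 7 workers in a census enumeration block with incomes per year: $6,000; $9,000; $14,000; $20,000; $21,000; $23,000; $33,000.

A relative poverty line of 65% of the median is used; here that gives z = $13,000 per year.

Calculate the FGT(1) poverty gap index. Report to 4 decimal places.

0.1209

Below z: $6,000, $9,000 (q = 2 of N = 7).
Gap ratios (z−y)/z: (13000−6000)/13000 = 0.5385; (13000−9000)/13000 = 0.3077.
Σ = 0.846154. Dividing by the full population N = 7 gives P₁ = 0.1209.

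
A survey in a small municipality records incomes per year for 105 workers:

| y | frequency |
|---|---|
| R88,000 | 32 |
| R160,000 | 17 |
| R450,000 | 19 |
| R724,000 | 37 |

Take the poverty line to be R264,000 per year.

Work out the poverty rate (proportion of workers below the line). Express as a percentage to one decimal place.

49 of the 105 workers have income below R264,000.
H = 49/105 = 46.7%.

46.7%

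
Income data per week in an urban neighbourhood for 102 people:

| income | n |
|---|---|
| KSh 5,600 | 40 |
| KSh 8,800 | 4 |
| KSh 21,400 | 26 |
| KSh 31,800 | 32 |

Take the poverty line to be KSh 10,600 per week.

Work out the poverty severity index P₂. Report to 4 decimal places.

Incomes under z: 40×KSh 5,600, 4×KSh 8,800 (q = 44 of N = 102).
Gap ratios (z−y)/z: (10600−5600)/10600 = 0.4717 (×40); (10600−8800)/10600 = 0.1698 (×4).
Squared: 0.2225 (×40); 0.0288 (×4).
Sum = 9.015308; P₂ = 9.015308 / 102 = 0.0884.

0.0884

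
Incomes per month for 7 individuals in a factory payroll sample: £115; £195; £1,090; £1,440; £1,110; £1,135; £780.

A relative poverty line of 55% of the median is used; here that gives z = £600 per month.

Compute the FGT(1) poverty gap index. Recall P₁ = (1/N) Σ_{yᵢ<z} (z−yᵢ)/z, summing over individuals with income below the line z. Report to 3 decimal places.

Incomes under z: £115, £195 (q = 2 of N = 7).
Relative gaps: (600−115)/600 = 0.8083; (600−195)/600 = 0.6750.
Sum of shortfalls = 1.483333; P₁ averages over all N: 1.483333 / 7 = 0.212.

0.212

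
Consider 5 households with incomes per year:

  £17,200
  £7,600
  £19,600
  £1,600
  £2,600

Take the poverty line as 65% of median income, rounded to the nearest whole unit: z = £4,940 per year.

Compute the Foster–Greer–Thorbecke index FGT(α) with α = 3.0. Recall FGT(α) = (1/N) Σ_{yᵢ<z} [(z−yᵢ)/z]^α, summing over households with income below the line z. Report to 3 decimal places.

Below z: £1,600, £2,600 (q = 2 of N = 5).
Gap ratios (z−y)/z: (4940−1600)/4940 = 0.6761; (4940−2600)/4940 = 0.4737.
Raised to α = 3.0: 0.30907; 0.10628.
Sum = 0.415355; FGT(3.0) = 0.415355 / 5 = 0.083.

0.083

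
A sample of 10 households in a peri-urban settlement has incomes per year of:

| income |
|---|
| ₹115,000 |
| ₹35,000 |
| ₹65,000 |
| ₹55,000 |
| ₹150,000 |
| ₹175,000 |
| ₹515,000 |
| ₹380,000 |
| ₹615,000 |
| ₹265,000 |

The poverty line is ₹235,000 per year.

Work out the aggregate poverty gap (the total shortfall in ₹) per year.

Poor units: ₹35,000, ₹55,000, ₹65,000, ₹115,000, ₹150,000, ₹175,000 (q = 6 of N = 10).
Individual gaps: 235000−35000 = 200000; 235000−55000 = 180000; 235000−65000 = 170000; 235000−115000 = 120000; 235000−150000 = 85000; 235000−175000 = 60000.
Aggregate gap = ₹815,000.

₹815,000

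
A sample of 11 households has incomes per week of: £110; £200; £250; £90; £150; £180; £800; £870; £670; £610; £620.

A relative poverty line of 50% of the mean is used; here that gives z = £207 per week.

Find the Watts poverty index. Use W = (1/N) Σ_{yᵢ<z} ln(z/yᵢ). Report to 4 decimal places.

Poor units: £90, £110, £150, £180, £200 (q = 5 of N = 11).
Log shortfalls: ln(207/90) = 0.8329; ln(207/110) = 0.6322; ln(207/150) = 0.3221; ln(207/180) = 0.1398; ln(207/200) = 0.0344.
W = 1.961394 / 11 = 0.1783.

0.1783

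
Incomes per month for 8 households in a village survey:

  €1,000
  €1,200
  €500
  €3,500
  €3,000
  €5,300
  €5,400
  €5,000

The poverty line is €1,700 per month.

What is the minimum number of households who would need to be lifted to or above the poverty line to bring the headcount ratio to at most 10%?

3

Currently q = 3 of N = 8 are below the line (H = 0.375).
A headcount ratio of at most 10% allows at most ⌊0.10 × 8⌋ = 0 poor households.
So at least 3 − 0 = 3 must be lifted.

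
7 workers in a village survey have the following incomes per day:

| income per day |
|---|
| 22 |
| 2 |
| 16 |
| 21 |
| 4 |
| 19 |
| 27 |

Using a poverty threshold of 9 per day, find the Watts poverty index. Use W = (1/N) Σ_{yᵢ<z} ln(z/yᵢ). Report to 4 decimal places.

Below the line: 2, 4 (q = 2 of N = 7).
ln(z/y) terms: ln(9/2) = 1.5041; ln(9/4) = 0.8109.
W = 2.315008 / 7 = 0.3307.

0.3307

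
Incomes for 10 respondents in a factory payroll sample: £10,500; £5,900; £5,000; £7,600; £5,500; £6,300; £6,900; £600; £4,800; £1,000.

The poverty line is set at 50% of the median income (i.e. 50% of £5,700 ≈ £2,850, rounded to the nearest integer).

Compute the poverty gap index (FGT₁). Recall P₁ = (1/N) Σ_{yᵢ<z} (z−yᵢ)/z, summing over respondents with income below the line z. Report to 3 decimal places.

Below z: £600, £1,000 (q = 2 of N = 10).
Shortfall ratios: (2850−600)/2850 = 0.7895; (2850−1000)/2850 = 0.6491.
Sum of shortfalls = 1.438596; P₁ averages over all N: 1.438596 / 10 = 0.144.

0.144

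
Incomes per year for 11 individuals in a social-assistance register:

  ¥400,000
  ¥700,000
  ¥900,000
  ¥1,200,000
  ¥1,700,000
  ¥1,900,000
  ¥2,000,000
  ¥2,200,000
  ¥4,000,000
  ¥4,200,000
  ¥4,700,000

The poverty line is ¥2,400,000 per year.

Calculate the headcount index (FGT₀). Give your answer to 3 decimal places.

0.727

8 of the 11 individuals have income below ¥2,400,000.
H = 8/11 = 0.727.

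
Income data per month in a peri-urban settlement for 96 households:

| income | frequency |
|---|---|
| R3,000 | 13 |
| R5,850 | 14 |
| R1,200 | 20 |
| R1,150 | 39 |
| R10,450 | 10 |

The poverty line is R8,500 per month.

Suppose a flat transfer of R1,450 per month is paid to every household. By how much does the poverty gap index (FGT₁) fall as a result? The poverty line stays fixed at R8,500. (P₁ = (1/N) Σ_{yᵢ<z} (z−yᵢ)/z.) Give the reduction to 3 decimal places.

Before: below the line — 39×R1,150, 20×R1,200, 13×R3,000, 14×R5,850; poverty gap index (FGT₁) = 0.66330.
After the R1,450 transfer: below the line — 39×R2,600, 20×R2,650, 13×R4,450, 14×R7,300; poverty gap index (FGT₁) = 0.51048.
Reduction = 0.66330 − 0.51048 = 0.153.

0.153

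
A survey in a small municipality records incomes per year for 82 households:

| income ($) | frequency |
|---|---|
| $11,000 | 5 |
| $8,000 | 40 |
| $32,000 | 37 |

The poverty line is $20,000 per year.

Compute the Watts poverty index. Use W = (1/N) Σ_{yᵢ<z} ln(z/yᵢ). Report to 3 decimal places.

Incomes under z: 40×$8,000, 5×$11,000 (q = 45 of N = 82).
ln(z/y) terms: ln(20000/8000) = 0.9163 (×40); ln(20000/11000) = 0.5978 (×5).
W = 39.640814 / 82 = 0.483.

0.483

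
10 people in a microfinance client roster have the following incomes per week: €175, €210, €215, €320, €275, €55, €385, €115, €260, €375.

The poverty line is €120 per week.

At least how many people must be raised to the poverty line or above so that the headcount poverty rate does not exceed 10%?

2 of the 10 people are poor, so H = 2/10 = 0.200.
A headcount ratio of at most 10% allows at most ⌊0.10 × 10⌋ = 1 poor people.
So at least 2 − 1 = 1 must be lifted.

1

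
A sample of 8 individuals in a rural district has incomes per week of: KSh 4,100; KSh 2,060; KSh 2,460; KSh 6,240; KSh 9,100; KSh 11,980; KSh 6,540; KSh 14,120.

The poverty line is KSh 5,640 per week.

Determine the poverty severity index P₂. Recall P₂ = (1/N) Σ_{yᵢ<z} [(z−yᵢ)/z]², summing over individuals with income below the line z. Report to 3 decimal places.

0.099

Below the line: KSh 2,060, KSh 2,460, KSh 4,100 (q = 3 of N = 8).
Normalized shortfalls: (5640−2060)/5640 = 0.6348; (5640−2460)/5640 = 0.5638; (5640−4100)/5640 = 0.2730.
Squared: 0.4029; 0.3179; 0.0746.
Sum = 0.795370; P₂ = 0.795370 / 8 = 0.099.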